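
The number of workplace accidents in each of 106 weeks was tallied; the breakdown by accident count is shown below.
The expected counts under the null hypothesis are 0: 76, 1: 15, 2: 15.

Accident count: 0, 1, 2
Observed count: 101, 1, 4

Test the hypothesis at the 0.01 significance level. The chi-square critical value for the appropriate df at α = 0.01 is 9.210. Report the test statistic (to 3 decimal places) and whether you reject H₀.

χ² = (101−76)²/76 + (1−15)²/15 + (4−15)²/15
   = 8.2237 + 13.0667 + 8.0667
Sum = 29.357
df = 2. Since 29.357 > 9.210, we reject H₀.

29.357; reject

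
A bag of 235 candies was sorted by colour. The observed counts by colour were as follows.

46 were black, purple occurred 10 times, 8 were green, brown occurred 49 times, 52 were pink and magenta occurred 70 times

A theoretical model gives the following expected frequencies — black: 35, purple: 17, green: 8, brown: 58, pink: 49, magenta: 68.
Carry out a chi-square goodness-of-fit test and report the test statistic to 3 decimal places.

χ² = (46−35)²/35 + (10−17)²/17 + (8−8)²/8 + (49−58)²/58 + (52−49)²/49 + (70−68)²/68
   = 3.4571 + 2.8824 + 0.0000 + 1.3966 + 0.1837 + 0.0588
Sum = 7.979

7.979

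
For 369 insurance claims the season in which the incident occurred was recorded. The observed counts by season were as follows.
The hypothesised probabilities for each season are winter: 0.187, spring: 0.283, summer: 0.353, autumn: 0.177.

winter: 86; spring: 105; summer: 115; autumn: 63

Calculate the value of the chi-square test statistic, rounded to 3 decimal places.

Expected counts E_i = n·p_i: 369×0.187 = 69.003, 369×0.283 = 104.427, 369×0.353 = 130.257, 369×0.177 = 65.313.
winter: (86 − 69.003)²/69.003 = 288.898009/69.003 = 4.1867
spring: (105 − 104.427)²/104.427 = 0.328329/104.427 = 0.0031
summer: (115 − 130.257)²/130.257 = 232.776049/130.257 = 1.7871
autumn: (63 − 65.313)²/65.313 = 5.349969/65.313 = 0.0819
Sum = 6.059

6.059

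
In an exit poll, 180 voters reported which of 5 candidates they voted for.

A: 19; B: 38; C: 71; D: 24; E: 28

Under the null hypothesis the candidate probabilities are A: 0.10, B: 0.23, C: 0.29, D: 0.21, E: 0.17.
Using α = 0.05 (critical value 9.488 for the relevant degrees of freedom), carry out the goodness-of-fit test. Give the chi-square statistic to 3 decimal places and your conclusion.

Expected counts E_i = n·p_i: 180×0.10 = 18, 180×0.23 = 41.4, 180×0.29 = 52.2, 180×0.21 = 37.8, 180×0.17 = 30.6.
χ² = (19−18)²/18 + (38−41.4)²/41.4 + (71−52.2)²/52.2 + (24−37.8)²/37.8 + (28−30.6)²/30.6
   = 0.0556 + 0.2792 + 6.7709 + 5.0381 + 0.2209
Sum = 12.365
df = 4. Since 12.365 > 9.488, we reject H₀.

12.365; reject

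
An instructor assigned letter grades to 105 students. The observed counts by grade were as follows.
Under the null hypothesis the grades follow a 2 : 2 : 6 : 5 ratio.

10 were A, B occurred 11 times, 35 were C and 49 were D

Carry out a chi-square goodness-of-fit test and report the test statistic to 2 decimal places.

8.55

Ratio total = 15. Expected counts: 105×2/15 = 14, 105×2/15 = 14, 105×6/15 = 42, 105×5/15 = 35.
χ² = (10−14)²/14 + (11−14)²/14 + (35−42)²/42 + (49−35)²/35
   = 1.143 + 0.643 + 1.167 + 5.600
Sum = 8.55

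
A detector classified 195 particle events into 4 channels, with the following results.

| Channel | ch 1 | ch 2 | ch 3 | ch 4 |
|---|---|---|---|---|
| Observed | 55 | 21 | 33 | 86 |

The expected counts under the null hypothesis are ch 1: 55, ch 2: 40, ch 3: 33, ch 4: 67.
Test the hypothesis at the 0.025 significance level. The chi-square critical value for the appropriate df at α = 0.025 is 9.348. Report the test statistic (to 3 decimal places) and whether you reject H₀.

14.413; reject

cat         O        E   (O−E)²/E
ch 1       55       55     0.0000
ch 2       21       40     9.0250
ch 3       33       33     0.0000
ch 4       86       67     5.3881
Sum = 14.413
df = 3. Since 14.413 > 9.348, we reject H₀.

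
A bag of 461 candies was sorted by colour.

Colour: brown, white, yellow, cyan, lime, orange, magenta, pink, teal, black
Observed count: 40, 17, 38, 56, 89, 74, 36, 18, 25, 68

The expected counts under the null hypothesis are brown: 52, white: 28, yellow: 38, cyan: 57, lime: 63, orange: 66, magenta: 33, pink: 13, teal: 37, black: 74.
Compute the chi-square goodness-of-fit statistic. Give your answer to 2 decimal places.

25.38

χ² = (40−52)²/52 + (17−28)²/28 + (38−38)²/38 + (56−57)²/57 + (89−63)²/63 + (74−66)²/66 + (36−33)²/33 + (18−13)²/13 + (25−37)²/37 + (68−74)²/74
   = 2.769 + 4.321 + 0.000 + 0.018 + 10.730 + 0.970 + 0.273 + 1.923 + 3.892 + 0.486
Sum = 25.38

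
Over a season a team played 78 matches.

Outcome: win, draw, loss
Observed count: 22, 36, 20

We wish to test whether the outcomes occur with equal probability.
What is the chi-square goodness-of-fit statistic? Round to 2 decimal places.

5.85

Expected count for each of the 3 categories: 78/3 = 26.
cat         O        E   (O−E)²/E
win        22       26      0.615
draw       36       26      3.846
loss       20       26      1.385
Sum = 5.85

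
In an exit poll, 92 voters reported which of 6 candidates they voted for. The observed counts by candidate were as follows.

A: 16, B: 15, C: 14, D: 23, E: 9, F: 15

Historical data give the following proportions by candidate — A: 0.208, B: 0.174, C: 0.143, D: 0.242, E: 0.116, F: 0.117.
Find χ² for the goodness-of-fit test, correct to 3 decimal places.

Expected counts E_i = n·p_i: 92×0.208 = 19.136, 92×0.174 = 16.008, 92×0.143 = 13.156, 92×0.242 = 22.264, 92×0.116 = 10.672, 92×0.117 = 10.764.
A: (16 − 19.136)²/19.136 = 9.834496/19.136 = 0.5139
B: (15 − 16.008)²/16.008 = 1.016064/16.008 = 0.0635
C: (14 − 13.156)²/13.156 = 0.712336/13.156 = 0.0541
D: (23 − 22.264)²/22.264 = 0.541696/22.264 = 0.0243
E: (9 − 10.672)²/10.672 = 2.795584/10.672 = 0.2620
F: (15 − 10.764)²/10.764 = 17.943696/10.764 = 1.6670
Sum = 2.585

2.585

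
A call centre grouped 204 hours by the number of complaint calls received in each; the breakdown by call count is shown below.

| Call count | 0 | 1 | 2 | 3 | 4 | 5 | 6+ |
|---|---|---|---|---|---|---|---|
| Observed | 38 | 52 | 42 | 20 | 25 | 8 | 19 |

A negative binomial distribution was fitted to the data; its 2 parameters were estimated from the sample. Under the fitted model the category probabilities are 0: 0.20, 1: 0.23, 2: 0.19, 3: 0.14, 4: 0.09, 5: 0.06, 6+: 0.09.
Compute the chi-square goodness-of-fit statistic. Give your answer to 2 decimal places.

7.47

Expected counts E_i = n·p_i: 204×0.20 = 40.8, 204×0.23 = 46.92, 204×0.19 = 38.76, 204×0.14 = 28.56, 204×0.09 = 18.36, 204×0.06 = 12.24, 204×0.09 = 18.36.
cat         O        E   (O−E)²/E
0          38     40.8      0.192
1          52    46.92      0.550
2          42    38.76      0.271
3          20    28.56      2.566
4          25    18.36      2.401
5           8    12.24      1.469
6+         19    18.36      0.022
Sum = 7.47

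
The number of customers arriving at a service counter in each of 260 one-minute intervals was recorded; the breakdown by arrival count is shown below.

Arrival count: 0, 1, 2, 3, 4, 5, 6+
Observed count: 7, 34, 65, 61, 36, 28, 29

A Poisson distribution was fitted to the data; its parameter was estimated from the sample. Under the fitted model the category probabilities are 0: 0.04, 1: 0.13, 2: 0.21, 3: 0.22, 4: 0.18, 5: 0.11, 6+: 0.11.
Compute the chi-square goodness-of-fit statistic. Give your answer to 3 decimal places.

5.857

Expected counts E_i = n·p_i: 260×0.04 = 10.4, 260×0.13 = 33.8, 260×0.21 = 54.6, 260×0.22 = 57.2, 260×0.18 = 46.8, 260×0.11 = 28.6, 260×0.11 = 28.6.
cat         O        E   (O−E)²/E
0           7     10.4     1.1115
1          34     33.8     0.0012
2          65     54.6     1.9810
3          61     57.2     0.2524
4          36     46.8     2.4923
5          28     28.6     0.0126
6+         29     28.6     0.0056
Sum = 5.857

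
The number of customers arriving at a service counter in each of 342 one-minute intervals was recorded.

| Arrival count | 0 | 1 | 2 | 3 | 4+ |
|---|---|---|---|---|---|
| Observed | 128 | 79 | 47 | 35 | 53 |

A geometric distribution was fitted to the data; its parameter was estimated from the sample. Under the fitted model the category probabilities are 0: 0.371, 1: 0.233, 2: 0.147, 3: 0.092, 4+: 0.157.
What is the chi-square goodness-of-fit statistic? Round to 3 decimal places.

0.635

Expected counts E_i = n·p_i: 342×0.371 = 126.882, 342×0.233 = 79.686, 342×0.147 = 50.274, 342×0.092 = 31.464, 342×0.157 = 53.694.
χ² = (128−126.882)²/126.882 + (79−79.686)²/79.686 + (47−50.274)²/50.274 + (35−31.464)²/31.464 + (53−53.694)²/53.694
   = 0.0099 + 0.0059 + 0.2132 + 0.3974 + 0.0090
Sum = 0.635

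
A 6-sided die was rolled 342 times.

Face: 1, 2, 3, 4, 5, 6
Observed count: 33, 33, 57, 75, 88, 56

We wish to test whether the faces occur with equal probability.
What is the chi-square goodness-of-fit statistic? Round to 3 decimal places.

Expected count for each of the 6 categories: 342/6 = 57.
χ² = (33−57)²/57 + (33−57)²/57 + (57−57)²/57 + (75−57)²/57 + (88−57)²/57 + (56−57)²/57
   = 10.1053 + 10.1053 + 0.0000 + 5.6842 + 16.8596 + 0.0175
Sum = 42.772

42.772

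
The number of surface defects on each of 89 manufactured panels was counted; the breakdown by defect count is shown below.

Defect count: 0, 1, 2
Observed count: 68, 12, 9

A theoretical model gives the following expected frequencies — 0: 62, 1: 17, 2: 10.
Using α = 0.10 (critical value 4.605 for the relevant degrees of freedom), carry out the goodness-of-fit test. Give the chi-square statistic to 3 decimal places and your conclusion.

cat         O        E   (O−E)²/E
0          68       62     0.5806
1          12       17     1.4706
2           9       10     0.1000
Sum = 2.151
df = 2. Since 2.151 < 4.605, we do not reject H₀.

2.151; do not reject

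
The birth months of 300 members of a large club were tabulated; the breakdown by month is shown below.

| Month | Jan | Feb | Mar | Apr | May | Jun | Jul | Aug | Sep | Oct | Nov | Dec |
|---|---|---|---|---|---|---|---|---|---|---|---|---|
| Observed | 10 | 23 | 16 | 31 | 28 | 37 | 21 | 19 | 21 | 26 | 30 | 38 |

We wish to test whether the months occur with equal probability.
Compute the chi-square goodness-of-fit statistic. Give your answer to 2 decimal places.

30.48

Under H₀ each category has probability 1/12, so each expected count is 300/12 = 25.
cat         O        E   (O−E)²/E
Jan        10       25      9.000
Feb        23       25      0.160
Mar        16       25      3.240
Apr        31       25      1.440
May        28       25      0.360
Jun        37       25      5.760
Jul        21       25      0.640
Aug        19       25      1.440
Sep        21       25      0.640
Oct        26       25      0.040
Nov        30       25      1.000
Dec        38       25      6.760
Sum = 30.48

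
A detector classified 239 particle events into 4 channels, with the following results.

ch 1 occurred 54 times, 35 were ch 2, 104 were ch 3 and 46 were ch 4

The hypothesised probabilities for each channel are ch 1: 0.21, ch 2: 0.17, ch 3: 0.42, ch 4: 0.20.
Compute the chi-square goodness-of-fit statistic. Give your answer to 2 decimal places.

1.27

Expected counts E_i = n·p_i: 239×0.21 = 50.19, 239×0.17 = 40.63, 239×0.42 = 100.38, 239×0.20 = 47.8.
ch 1: (54 − 50.19)²/50.19 = 14.5161/50.19 = 0.289
ch 2: (35 − 40.63)²/40.63 = 31.6969/40.63 = 0.780
ch 3: (104 − 100.38)²/100.38 = 13.1044/100.38 = 0.131
ch 4: (46 − 47.8)²/47.8 = 3.24/47.8 = 0.068
Sum = 1.27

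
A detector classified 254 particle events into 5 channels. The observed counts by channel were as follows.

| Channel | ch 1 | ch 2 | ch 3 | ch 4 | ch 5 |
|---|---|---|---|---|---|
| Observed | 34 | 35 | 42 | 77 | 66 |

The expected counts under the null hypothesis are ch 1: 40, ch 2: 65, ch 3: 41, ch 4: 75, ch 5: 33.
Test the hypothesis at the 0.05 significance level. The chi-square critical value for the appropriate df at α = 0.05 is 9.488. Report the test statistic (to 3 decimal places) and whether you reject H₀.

47.824; reject

χ² = (34−40)²/40 + (35−65)²/65 + (42−41)²/41 + (77−75)²/75 + (66−33)²/33
   = 0.9000 + 13.8462 + 0.0244 + 0.0533 + 33.0000
Sum = 47.824
df = 4. Since 47.824 > 9.488, we reject H₀.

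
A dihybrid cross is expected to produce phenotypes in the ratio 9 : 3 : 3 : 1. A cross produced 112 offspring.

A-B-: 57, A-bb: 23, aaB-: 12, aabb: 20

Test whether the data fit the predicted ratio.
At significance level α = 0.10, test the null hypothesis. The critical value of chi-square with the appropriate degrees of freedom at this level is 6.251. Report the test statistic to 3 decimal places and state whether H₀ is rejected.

Ratio total = 16. Expected counts: 112×9/16 = 63, 112×3/16 = 21, 112×3/16 = 21, 112×1/16 = 7.
χ² = (57−63)²/63 + (23−21)²/21 + (12−21)²/21 + (20−7)²/7
   = 0.5714 + 0.1905 + 3.8571 + 24.1429
Sum = 28.762
df = 3. Since 28.762 > 6.251, we reject H₀.

28.762; reject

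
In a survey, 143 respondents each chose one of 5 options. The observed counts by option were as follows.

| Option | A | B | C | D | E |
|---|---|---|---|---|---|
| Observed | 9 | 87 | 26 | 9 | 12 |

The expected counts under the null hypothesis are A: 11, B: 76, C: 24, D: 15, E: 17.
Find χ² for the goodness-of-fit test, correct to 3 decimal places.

5.993

cat         O        E   (O−E)²/E
A           9       11     0.3636
B          87       76     1.5921
C          26       24     0.1667
D           9       15     2.4000
E          12       17     1.4706
Sum = 5.993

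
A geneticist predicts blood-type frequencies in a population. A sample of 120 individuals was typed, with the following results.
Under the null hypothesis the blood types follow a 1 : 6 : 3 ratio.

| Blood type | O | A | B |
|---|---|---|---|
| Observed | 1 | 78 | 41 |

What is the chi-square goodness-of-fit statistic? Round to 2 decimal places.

Ratio total = 10. Expected counts: 120×1/10 = 12, 120×6/10 = 72, 120×3/10 = 36.
χ² = (1−12)²/12 + (78−72)²/72 + (41−36)²/36
   = 10.083 + 0.500 + 0.694
Sum = 11.28

11.28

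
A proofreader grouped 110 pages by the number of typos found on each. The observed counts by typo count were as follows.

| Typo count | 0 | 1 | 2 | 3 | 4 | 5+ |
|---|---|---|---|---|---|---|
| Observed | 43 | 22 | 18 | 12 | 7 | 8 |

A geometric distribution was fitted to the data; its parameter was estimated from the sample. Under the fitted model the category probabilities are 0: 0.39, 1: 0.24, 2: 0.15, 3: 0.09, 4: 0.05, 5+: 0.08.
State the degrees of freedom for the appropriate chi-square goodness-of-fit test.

There are k = 6 categories and 1 parameter estimated from the data, so df = 6 − 1 − 1 = 4.

4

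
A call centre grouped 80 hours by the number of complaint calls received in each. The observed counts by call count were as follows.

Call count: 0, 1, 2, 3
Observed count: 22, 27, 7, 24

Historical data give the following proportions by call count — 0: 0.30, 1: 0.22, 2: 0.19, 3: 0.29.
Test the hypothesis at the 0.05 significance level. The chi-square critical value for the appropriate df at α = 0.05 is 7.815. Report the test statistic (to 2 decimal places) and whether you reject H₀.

Expected counts E_i = n·p_i: 80×0.30 = 24, 80×0.22 = 17.6, 80×0.19 = 15.2, 80×0.29 = 23.2.
0: (22 − 24)²/24 = 4/24 = 0.167
1: (27 − 17.6)²/17.6 = 88.36/17.6 = 5.020
2: (7 − 15.2)²/15.2 = 67.24/15.2 = 4.424
3: (24 − 23.2)²/23.2 = 0.64/23.2 = 0.028
Sum = 9.64
df = 3. Since 9.64 > 7.815, we reject H₀.

9.64; reject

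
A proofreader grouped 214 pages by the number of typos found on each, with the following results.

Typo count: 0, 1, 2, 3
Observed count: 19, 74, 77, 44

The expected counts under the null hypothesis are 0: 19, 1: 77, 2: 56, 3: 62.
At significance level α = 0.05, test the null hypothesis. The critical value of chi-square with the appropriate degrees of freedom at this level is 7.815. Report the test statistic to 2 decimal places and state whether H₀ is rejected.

cat         O        E   (O−E)²/E
0          19       19      0.000
1          74       77      0.117
2          77       56      7.875
3          44       62      5.226
Sum = 13.22
df = 3. Since 13.22 > 7.815, we reject H₀.

13.22; reject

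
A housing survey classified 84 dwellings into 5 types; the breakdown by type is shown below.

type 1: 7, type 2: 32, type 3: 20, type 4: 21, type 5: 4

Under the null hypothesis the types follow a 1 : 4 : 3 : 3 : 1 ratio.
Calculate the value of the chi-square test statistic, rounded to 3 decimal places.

1.905

Ratio total = 12. Expected counts: 84×1/12 = 7, 84×4/12 = 28, 84×3/12 = 21, 84×3/12 = 21, 84×1/12 = 7.
cat         O        E   (O−E)²/E
type 1      7        7     0.0000
type 2     32       28     0.5714
type 3     20       21     0.0476
type 4     21       21     0.0000
type 5      4        7     1.2857
Sum = 1.905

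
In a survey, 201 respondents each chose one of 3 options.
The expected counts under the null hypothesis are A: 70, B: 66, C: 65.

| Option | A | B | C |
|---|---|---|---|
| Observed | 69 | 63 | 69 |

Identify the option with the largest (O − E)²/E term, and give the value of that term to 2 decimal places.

C, 0.25

cat         O        E   (O−E)²/E
A          69       70      0.014
B          63       66      0.136
C          69       65      0.246
The largest term is for C: 0.25.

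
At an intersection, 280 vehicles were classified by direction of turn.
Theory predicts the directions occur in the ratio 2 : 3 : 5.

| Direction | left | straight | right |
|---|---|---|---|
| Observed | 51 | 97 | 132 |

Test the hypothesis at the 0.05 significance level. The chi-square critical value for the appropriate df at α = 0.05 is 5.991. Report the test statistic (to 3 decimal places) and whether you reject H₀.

2.915; do not reject

Ratio total = 10. Expected counts: 280×2/10 = 56, 280×3/10 = 84, 280×5/10 = 140.
χ² = (51−56)²/56 + (97−84)²/84 + (132−140)²/140
   = 0.4464 + 2.0119 + 0.4571
Sum = 2.915
df = 2. Since 2.915 < 5.991, we do not reject H₀.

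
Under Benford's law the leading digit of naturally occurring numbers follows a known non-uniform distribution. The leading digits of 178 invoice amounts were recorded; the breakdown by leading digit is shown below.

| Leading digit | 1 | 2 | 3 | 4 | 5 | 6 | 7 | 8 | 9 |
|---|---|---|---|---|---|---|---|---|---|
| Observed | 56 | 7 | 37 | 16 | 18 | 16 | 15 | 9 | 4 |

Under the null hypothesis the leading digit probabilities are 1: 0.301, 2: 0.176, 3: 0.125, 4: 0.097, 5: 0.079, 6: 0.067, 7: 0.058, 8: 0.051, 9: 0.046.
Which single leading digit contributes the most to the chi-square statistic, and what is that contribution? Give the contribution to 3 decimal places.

2, 18.892

Expected counts E_i = n·p_i: 178×0.301 = 53.578, 178×0.176 = 31.328, 178×0.125 = 22.25, 178×0.097 = 17.266, 178×0.079 = 14.062, 178×0.067 = 11.926, 178×0.058 = 10.324, 178×0.051 = 9.078, 178×0.046 = 8.188.
1: (56 − 53.578)²/53.578 = 5.866084/53.578 = 0.1095
2: (7 − 31.328)²/31.328 = 591.851584/31.328 = 18.8921
3: (37 − 22.25)²/22.25 = 217.5625/22.25 = 9.7781
4: (16 − 17.266)²/17.266 = 1.602756/17.266 = 0.0928
5: (18 − 14.062)²/14.062 = 15.507844/14.062 = 1.1028
6: (16 − 11.926)²/11.926 = 16.597476/11.926 = 1.3917
7: (15 − 10.324)²/10.324 = 21.864976/10.324 = 2.1179
8: (9 − 9.078)²/9.078 = 0.006084/9.078 = 0.0007
9: (4 − 8.188)²/8.188 = 17.539344/8.188 = 2.1421
The largest term is for 2: 18.892.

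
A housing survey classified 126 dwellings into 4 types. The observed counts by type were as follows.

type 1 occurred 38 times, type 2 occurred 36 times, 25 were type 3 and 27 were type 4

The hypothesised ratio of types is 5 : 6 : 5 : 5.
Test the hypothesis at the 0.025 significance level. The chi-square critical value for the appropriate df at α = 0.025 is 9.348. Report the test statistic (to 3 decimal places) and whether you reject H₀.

3.267; do not reject

Ratio total = 21. Expected counts: 126×5/21 = 30, 126×6/21 = 36, 126×5/21 = 30, 126×5/21 = 30.
χ² = (38−30)²/30 + (36−36)²/36 + (25−30)²/30 + (27−30)²/30
   = 2.1333 + 0.0000 + 0.8333 + 0.3000
Sum = 3.267
df = 3. Since 3.267 < 9.348, we do not reject H₀.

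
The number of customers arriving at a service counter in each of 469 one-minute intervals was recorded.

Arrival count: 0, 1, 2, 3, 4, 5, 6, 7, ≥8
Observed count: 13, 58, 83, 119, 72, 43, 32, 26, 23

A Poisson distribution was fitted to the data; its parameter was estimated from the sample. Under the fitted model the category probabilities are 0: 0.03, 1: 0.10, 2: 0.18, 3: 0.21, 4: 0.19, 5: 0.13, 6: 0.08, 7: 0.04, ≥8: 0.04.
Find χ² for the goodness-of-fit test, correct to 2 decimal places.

Expected counts E_i = n·p_i: 469×0.03 = 14.07, 469×0.10 = 46.9, 469×0.18 = 84.42, 469×0.21 = 98.49, 469×0.19 = 89.11, 469×0.13 = 60.97, 469×0.08 = 37.52, 469×0.04 = 18.76, 469×0.04 = 18.76.
cat         O        E   (O−E)²/E
0          13    14.07      0.081
1          58     46.9      2.627
2          83    84.42      0.024
3         119    98.49      4.271
4          72    89.11      3.285
5          43    60.97      5.296
6          32    37.52      0.812
7          26    18.76      2.794
≥8         23    18.76      0.958
Sum = 20.15

20.15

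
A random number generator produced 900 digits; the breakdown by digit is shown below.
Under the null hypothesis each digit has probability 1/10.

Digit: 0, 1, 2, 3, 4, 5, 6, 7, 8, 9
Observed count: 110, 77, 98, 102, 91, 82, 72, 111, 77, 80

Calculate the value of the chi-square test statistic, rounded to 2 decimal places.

Under H₀ each category has probability 1/10, so each expected count is 900/10 = 90.
cat         O        E   (O−E)²/E
0         110       90      4.444
1          77       90      1.878
2          98       90      0.711
3         102       90      1.600
4          91       90      0.011
5          82       90      0.711
6          72       90      3.600
7         111       90      4.900
8          77       90      1.878
9          80       90      1.111
Sum = 20.84

20.84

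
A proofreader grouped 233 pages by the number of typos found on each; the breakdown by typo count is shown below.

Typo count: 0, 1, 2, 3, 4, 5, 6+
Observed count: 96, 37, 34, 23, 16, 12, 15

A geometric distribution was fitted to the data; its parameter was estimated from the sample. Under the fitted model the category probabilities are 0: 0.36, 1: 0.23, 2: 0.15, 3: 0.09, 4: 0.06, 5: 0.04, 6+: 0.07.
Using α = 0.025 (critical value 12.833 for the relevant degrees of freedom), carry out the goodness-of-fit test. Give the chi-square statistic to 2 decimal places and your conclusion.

Expected counts E_i = n·p_i: 233×0.36 = 83.88, 233×0.23 = 53.59, 233×0.15 = 34.95, 233×0.09 = 20.97, 233×0.06 = 13.98, 233×0.04 = 9.32, 233×0.07 = 16.31.
χ² = (96−83.88)²/83.88 + (37−53.59)²/53.59 + (34−34.95)²/34.95 + (23−20.97)²/20.97 + (16−13.98)²/13.98 + (12−9.32)²/9.32 + (15−16.31)²/16.31
   = 1.751 + 5.136 + 0.026 + 0.197 + 0.292 + 0.771 + 0.105
Sum = 8.28
df = 5. Since 8.28 < 12.833, we do not reject H₀.

8.28; do not reject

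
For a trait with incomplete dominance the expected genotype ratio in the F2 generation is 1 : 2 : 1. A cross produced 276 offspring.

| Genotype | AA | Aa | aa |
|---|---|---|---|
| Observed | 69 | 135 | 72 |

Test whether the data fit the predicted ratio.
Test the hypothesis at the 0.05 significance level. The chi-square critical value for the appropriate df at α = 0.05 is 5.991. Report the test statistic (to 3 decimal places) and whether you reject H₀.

0.196; do not reject

Ratio total = 4. Expected counts: 276×1/4 = 69, 276×2/4 = 138, 276×1/4 = 69.
χ² = (69−69)²/69 + (135−138)²/138 + (72−69)²/69
   = 0.0000 + 0.0652 + 0.1304
Sum = 0.196
df = 2. Since 0.196 < 5.991, we do not reject H₀.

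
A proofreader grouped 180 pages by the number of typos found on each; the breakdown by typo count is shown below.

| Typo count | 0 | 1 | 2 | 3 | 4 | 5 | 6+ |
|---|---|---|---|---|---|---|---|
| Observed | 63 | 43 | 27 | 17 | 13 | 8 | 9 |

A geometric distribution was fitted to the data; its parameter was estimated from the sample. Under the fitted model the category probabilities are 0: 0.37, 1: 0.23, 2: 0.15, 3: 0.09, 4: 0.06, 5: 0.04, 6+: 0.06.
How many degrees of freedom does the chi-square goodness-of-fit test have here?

5

There are k = 7 categories and 1 parameter estimated from the data, so df = 7 − 1 − 1 = 5.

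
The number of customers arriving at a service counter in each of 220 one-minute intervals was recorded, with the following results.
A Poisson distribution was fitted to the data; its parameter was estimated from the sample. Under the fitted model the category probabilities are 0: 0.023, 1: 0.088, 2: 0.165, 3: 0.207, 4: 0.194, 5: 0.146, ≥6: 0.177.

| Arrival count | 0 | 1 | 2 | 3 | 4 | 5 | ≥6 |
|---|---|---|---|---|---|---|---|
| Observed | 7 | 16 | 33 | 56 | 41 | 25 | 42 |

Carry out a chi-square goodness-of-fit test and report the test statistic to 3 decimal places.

5.914

Expected counts E_i = n·p_i: 220×0.023 = 5.06, 220×0.088 = 19.36, 220×0.165 = 36.3, 220×0.207 = 45.54, 220×0.194 = 42.68, 220×0.146 = 32.12, 220×0.177 = 38.94.
cat         O        E   (O−E)²/E
0           7     5.06     0.7438
1          16    19.36     0.5831
2          33     36.3     0.3000
3          56    45.54     2.4025
4          41    42.68     0.0661
5          25    32.12     1.5783
≥6         42    38.94     0.2405
Sum = 5.914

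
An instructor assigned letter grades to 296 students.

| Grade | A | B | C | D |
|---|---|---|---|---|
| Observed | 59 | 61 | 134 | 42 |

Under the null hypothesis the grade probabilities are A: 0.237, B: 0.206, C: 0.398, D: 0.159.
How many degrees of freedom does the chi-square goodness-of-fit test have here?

3

There are k = 4 categories and no parameters were estimated from the data, so df = 4 − 1 = 3.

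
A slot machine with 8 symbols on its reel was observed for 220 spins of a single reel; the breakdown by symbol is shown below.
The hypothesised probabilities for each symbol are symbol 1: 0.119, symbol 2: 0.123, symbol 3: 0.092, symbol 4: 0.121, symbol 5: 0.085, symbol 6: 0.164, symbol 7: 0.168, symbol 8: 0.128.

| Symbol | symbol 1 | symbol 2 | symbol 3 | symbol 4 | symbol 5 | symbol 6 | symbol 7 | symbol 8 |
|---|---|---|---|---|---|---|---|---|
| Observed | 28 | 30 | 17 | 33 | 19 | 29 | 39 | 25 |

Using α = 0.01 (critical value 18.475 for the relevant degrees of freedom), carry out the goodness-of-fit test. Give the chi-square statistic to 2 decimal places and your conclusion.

4.36; do not reject

Expected counts E_i = n·p_i: 220×0.119 = 26.18, 220×0.123 = 27.06, 220×0.092 = 20.24, 220×0.121 = 26.62, 220×0.085 = 18.7, 220×0.164 = 36.08, 220×0.168 = 36.96, 220×0.128 = 28.16.
cat           O        E   (O−E)²/E
symbol 1     28    26.18      0.127
symbol 2     30    27.06      0.319
symbol 3     17    20.24      0.519
symbol 4     33    26.62      1.529
symbol 5     19     18.7      0.005
symbol 6     29    36.08      1.389
symbol 7     39    36.96      0.113
symbol 8     25    28.16      0.355
Sum = 4.36
df = 7. Since 4.36 < 18.475, we do not reject H₀.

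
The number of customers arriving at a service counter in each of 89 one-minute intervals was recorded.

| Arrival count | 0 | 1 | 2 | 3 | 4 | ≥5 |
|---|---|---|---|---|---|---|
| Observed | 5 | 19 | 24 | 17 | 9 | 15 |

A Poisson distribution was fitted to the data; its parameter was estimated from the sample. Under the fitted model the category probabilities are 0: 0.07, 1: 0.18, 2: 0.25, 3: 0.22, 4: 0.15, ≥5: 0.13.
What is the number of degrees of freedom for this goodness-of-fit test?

4

There are k = 6 categories and 1 parameter estimated from the data, so df = 6 − 1 − 1 = 4.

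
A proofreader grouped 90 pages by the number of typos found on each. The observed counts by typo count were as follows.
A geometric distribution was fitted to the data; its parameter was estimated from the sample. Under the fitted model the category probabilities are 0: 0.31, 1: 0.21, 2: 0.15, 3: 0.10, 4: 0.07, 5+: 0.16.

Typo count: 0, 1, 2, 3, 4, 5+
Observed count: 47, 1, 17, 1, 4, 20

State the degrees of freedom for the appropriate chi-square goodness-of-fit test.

4

There are k = 6 categories and 1 parameter estimated from the data, so df = 6 − 1 − 1 = 4.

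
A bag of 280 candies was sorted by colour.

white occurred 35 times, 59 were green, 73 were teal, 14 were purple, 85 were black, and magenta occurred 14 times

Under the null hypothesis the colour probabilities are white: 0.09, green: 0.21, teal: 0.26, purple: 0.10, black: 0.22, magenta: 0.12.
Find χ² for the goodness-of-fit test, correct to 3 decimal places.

Expected counts E_i = n·p_i: 280×0.09 = 25.2, 280×0.21 = 58.8, 280×0.26 = 72.8, 280×0.10 = 28, 280×0.22 = 61.6, 280×0.12 = 33.6.
white: (35 − 25.2)²/25.2 = 96.04/25.2 = 3.8111
green: (59 − 58.8)²/58.8 = 0.04/58.8 = 0.0007
teal: (73 − 72.8)²/72.8 = 0.04/72.8 = 0.0005
purple: (14 − 28)²/28 = 196/28 = 7.0000
black: (85 − 61.6)²/61.6 = 547.56/61.6 = 8.8890
magenta: (14 − 33.6)²/33.6 = 384.16/33.6 = 11.4333
Sum = 31.135

31.135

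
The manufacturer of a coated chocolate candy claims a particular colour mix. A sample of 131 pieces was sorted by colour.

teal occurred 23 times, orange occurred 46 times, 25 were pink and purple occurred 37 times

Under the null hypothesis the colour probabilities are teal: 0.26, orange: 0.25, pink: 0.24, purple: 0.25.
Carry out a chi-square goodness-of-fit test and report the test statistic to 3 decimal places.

Expected counts E_i = n·p_i: 131×0.26 = 34.06, 131×0.25 = 32.75, 131×0.24 = 31.44, 131×0.25 = 32.75.
teal: (23 − 34.06)²/34.06 = 122.3236/34.06 = 3.5914
orange: (46 − 32.75)²/32.75 = 175.5625/32.75 = 5.3607
pink: (25 − 31.44)²/31.44 = 41.4736/31.44 = 1.3191
purple: (37 − 32.75)²/32.75 = 18.0625/32.75 = 0.5515
Sum = 10.823

10.823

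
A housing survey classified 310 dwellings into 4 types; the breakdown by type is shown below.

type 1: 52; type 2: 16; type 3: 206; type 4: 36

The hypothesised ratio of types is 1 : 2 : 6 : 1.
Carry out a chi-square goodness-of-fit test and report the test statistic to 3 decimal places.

Ratio total = 10. Expected counts: 310×1/10 = 31, 310×2/10 = 62, 310×6/10 = 186, 310×1/10 = 31.
χ² = (52−31)²/31 + (16−62)²/62 + (206−186)²/186 + (36−31)²/31
   = 14.2258 + 34.1290 + 2.1505 + 0.8065
Sum = 51.312

51.312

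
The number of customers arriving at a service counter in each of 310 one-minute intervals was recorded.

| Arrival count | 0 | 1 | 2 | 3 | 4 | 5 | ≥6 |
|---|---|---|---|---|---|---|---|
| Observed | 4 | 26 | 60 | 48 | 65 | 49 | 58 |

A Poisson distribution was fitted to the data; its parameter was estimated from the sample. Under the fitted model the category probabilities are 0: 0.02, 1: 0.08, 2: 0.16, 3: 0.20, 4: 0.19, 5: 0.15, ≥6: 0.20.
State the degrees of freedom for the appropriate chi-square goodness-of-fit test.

There are k = 7 categories and 1 parameter estimated from the data, so df = 7 − 1 − 1 = 5.

5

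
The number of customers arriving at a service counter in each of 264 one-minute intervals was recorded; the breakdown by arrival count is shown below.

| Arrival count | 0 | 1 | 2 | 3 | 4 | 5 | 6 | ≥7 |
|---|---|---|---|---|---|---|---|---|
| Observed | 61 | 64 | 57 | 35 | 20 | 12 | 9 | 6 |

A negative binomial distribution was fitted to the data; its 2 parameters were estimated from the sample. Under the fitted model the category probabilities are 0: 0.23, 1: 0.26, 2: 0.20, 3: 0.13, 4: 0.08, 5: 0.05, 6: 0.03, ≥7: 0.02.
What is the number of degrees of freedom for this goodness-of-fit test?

5

There are k = 8 categories and 2 parameters estimated from the data, so df = 8 − 1 − 2 = 5.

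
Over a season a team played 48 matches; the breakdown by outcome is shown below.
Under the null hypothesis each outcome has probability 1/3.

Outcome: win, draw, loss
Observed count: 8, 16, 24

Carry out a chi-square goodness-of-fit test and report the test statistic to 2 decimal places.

8.00

Expected count for each of the 3 categories: 48/3 = 16.
χ² = (8−16)²/16 + (16−16)²/16 + (24−16)²/16
   = 4.000 + 0.000 + 4.000
Sum = 8.00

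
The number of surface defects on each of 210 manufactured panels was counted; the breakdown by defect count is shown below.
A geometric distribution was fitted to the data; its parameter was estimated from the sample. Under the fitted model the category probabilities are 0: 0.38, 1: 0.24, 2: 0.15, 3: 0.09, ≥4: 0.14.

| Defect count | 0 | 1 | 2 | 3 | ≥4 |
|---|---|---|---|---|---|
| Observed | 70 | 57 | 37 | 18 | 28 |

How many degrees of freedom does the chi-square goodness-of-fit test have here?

3

There are k = 5 categories and 1 parameter estimated from the data, so df = 5 − 1 − 1 = 3.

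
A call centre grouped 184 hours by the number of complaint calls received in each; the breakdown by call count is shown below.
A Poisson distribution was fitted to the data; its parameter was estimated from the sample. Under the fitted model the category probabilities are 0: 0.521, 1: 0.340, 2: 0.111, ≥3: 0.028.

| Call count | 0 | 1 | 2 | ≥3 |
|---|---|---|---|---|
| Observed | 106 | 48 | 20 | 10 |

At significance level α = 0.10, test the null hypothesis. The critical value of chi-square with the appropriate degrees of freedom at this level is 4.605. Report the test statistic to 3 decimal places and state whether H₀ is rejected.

Expected counts E_i = n·p_i: 184×0.521 = 95.864, 184×0.340 = 62.56, 184×0.111 = 20.424, 184×0.028 = 5.152.
cat         O        E   (O−E)²/E
0         106   95.864     1.0717
1          48    62.56     3.3886
2          20   20.424     0.0088
≥3         10    5.152     4.5619
Sum = 9.031
df = 2. Since 9.031 > 4.605, we reject H₀.

9.031; reject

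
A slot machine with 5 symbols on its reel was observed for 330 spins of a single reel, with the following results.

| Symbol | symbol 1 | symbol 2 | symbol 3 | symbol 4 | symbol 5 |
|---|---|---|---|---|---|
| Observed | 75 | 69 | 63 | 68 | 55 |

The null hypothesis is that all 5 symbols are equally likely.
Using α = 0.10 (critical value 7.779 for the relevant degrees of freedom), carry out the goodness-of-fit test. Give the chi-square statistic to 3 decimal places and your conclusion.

3.394; do not reject

Expected count for each of the 5 categories: 330/5 = 66.
cat           O        E   (O−E)²/E
symbol 1     75       66     1.2273
symbol 2     69       66     0.1364
symbol 3     63       66     0.1364
symbol 4     68       66     0.0606
symbol 5     55       66     1.8333
Sum = 3.394
df = 4. Since 3.394 < 7.779, we do not reject H₀.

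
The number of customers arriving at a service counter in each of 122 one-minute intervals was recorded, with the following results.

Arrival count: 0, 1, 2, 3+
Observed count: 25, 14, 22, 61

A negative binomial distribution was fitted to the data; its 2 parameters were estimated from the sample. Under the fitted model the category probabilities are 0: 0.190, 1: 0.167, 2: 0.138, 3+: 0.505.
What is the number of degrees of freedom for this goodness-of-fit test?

There are k = 4 categories and 2 parameters estimated from the data, so df = 4 − 1 − 2 = 1.

1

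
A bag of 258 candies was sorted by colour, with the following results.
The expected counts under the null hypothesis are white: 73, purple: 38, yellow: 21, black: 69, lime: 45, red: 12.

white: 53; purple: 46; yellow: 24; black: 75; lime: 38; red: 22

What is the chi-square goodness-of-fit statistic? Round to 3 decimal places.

white: (53 − 73)²/73 = 400/73 = 5.4795
purple: (46 − 38)²/38 = 64/38 = 1.6842
yellow: (24 − 21)²/21 = 9/21 = 0.4286
black: (75 − 69)²/69 = 36/69 = 0.5217
lime: (38 − 45)²/45 = 49/45 = 1.0889
red: (22 − 12)²/12 = 100/12 = 8.3333
Sum = 17.536

17.536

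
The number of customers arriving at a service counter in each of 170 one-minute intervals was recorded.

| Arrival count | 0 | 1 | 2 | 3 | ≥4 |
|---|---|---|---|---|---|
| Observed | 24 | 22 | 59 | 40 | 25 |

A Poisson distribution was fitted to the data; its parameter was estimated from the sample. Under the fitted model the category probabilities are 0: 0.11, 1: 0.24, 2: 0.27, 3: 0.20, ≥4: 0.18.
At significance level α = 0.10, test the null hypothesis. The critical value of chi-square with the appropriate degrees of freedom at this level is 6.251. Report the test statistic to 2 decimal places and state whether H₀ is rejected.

Expected counts E_i = n·p_i: 170×0.11 = 18.7, 170×0.24 = 40.8, 170×0.27 = 45.9, 170×0.20 = 34, 170×0.18 = 30.6.
cat         O        E   (O−E)²/E
0          24     18.7      1.502
1          22     40.8      8.663
2          59     45.9      3.739
3          40       34      1.059
≥4         25     30.6      1.025
Sum = 15.99
df = 3. Since 15.99 > 6.251, we reject H₀.

15.99; reject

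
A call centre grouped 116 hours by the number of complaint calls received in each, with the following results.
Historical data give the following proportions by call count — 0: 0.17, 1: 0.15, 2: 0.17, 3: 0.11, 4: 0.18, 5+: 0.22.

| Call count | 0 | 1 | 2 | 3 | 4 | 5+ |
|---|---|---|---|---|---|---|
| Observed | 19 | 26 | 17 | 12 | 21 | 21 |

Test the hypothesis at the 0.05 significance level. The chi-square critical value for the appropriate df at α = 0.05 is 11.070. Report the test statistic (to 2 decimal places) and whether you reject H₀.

5.50; do not reject

Expected counts E_i = n·p_i: 116×0.17 = 19.72, 116×0.15 = 17.4, 116×0.17 = 19.72, 116×0.11 = 12.76, 116×0.18 = 20.88, 116×0.22 = 25.52.
cat         O        E   (O−E)²/E
0          19    19.72      0.026
1          26     17.4      4.251
2          17    19.72      0.375
3          12    12.76      0.045
4          21    20.88      0.001
5+         21    25.52      0.801
Sum = 5.50
df = 5. Since 5.50 < 11.070, we do not reject H₀.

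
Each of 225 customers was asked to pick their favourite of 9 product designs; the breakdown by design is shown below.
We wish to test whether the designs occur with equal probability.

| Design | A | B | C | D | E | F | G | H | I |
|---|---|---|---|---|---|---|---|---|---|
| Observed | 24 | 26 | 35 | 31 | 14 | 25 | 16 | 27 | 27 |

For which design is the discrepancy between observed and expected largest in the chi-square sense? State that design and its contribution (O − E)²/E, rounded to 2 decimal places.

E, 4.84

Under H₀ each category has probability 1/9, so each expected count is 225/9 = 25.
A: (24 − 25)²/25 = 1/25 = 0.040
B: (26 − 25)²/25 = 1/25 = 0.040
C: (35 − 25)²/25 = 100/25 = 4.000
D: (31 − 25)²/25 = 36/25 = 1.440
E: (14 − 25)²/25 = 121/25 = 4.840
F: (25 − 25)²/25 = 0/25 = 0.000
G: (16 − 25)²/25 = 81/25 = 3.240
H: (27 − 25)²/25 = 4/25 = 0.160
I: (27 − 25)²/25 = 4/25 = 0.160
The largest term is for E: 4.84.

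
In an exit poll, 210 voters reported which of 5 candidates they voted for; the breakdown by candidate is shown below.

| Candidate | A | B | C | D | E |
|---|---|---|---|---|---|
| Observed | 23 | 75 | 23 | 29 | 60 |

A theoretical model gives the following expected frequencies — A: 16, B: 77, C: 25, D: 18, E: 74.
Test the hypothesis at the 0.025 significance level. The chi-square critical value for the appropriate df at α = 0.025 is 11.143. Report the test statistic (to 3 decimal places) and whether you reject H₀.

χ² = (23−16)²/16 + (75−77)²/77 + (23−25)²/25 + (29−18)²/18 + (60−74)²/74
   = 3.0625 + 0.0519 + 0.1600 + 6.7222 + 2.6486
Sum = 12.645
df = 4. Since 12.645 > 11.143, we reject H₀.

12.645; reject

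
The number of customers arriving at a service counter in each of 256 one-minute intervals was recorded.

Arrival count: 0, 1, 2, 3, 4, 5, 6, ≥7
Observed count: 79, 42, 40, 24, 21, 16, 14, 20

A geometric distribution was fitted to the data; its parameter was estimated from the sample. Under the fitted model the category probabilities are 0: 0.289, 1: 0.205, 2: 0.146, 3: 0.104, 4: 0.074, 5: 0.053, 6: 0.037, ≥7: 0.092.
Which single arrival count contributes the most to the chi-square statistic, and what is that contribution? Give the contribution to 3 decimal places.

Expected counts E_i = n·p_i: 256×0.289 = 73.984, 256×0.205 = 52.48, 256×0.146 = 37.376, 256×0.104 = 26.624, 256×0.074 = 18.944, 256×0.053 = 13.568, 256×0.037 = 9.472, 256×0.092 = 23.552.
0: (79 − 73.984)²/73.984 = 25.160256/73.984 = 0.3401
1: (42 − 52.48)²/52.48 = 109.8304/52.48 = 2.0928
2: (40 − 37.376)²/37.376 = 6.885376/37.376 = 0.1842
3: (24 − 26.624)²/26.624 = 6.885376/26.624 = 0.2586
4: (21 − 18.944)²/18.944 = 4.227136/18.944 = 0.2231
5: (16 − 13.568)²/13.568 = 5.914624/13.568 = 0.4359
6: (14 − 9.472)²/9.472 = 20.502784/9.472 = 2.1646
≥7: (20 − 23.552)²/23.552 = 12.616704/23.552 = 0.5357
The largest term is for 6: 2.165.

6, 2.165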